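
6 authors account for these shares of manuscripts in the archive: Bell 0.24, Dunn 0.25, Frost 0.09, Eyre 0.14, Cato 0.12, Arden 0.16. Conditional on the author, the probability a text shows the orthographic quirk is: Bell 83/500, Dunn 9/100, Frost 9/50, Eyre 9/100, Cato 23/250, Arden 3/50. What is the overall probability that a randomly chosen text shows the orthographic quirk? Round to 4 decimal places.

0.1118

Unnormalized posteriors (prior × likelihood):
  Bell: 0.24 × 0.166 = 0.03984
  Dunn: 0.25 × 0.09 = 0.0225
  Frost: 0.09 × 0.18 = 0.0162
  Eyre: 0.14 × 0.09 = 0.0126
  Cato: 0.12 × 0.092 = 0.01104
  Arden: 0.16 × 0.06 = 0.0096
P(quirk) = 0.03984 + 0.0225 + 0.0162 + 0.0126 + 0.01104 + 0.0096 = 0.11178 → 0.1118.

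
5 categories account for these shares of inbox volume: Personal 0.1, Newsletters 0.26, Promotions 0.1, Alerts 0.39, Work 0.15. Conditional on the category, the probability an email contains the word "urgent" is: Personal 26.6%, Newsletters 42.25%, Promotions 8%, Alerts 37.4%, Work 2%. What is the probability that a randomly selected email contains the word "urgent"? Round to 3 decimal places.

Prior × likelihood for each hypothesis:
  Personal: 0.1 × 0.266 = 0.0266
  Newsletters: 0.26 × 0.4225 = 0.10985
  Promotions: 0.1 × 0.08 = 0.008
  Alerts: 0.39 × 0.374 = 0.14586
  Work: 0.15 × 0.02 = 0.003
P(urgent-flag) = 0.0266 + 0.10985 + 0.008 + 0.14586 + 0.003 = 0.29331 → 0.293.

0.293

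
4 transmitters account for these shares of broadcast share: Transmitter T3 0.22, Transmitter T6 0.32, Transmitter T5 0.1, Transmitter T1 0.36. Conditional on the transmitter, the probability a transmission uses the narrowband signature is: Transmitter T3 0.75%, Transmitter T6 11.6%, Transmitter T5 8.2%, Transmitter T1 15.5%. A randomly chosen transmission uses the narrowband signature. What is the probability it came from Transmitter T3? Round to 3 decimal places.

Compute prior × likelihood for every hypothesis:
  Transmitter T3: 0.22 × 0.0075 = 0.00165
  Transmitter T6: 0.32 × 0.116 = 0.03712
  Transmitter T5: 0.1 × 0.082 = 0.0082
  Transmitter T1: 0.36 × 0.155 = 0.0558
Normalizing constant = 0.10277.
P(Transmitter T3 | evidence) = 0.00165 / 0.10277 ≈ 0.016.

0.016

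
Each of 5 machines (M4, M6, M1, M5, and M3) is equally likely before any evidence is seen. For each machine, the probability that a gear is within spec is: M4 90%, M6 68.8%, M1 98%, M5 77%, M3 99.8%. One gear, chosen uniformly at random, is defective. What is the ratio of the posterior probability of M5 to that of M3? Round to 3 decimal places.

Taking complements, P(defective | each) = M4 0.1, M6 0.312, M1 0.02, M5 0.23, M3 0.002.
With a uniform prior (1/5 each), posterior ∝ likelihood:
  M4: 0.1
  M6: 0.312
  M1: 0.02
  M5: 0.23
  M3: 0.002
Total = 0.664.
The ratio is 0.23 / 0.002 (the normalizer cancels) = 115.000.

115.000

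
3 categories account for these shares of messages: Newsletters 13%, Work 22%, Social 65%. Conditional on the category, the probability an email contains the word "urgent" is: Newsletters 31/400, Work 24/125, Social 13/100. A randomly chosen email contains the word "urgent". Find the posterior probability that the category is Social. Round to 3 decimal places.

By Bayes' rule, posterior ∝ prior × likelihood:
  Newsletters: 0.13 × 0.0775 = 0.010075
  Work: 0.22 × 0.192 = 0.04224
  Social: 0.65 × 0.13 = 0.0845
Total = 0.136815.
P(Social | evidence) = 0.0845 / 0.136815 ≈ 0.618.

0.618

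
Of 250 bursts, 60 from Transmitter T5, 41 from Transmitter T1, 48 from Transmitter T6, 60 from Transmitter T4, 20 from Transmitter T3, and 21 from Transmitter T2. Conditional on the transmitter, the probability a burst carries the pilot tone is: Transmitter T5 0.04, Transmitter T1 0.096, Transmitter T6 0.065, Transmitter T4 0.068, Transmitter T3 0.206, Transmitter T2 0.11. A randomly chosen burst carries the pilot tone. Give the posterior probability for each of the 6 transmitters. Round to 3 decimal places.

Transmitter T5 0.120, Transmitter T1 0.197, Transmitter T6 0.156, Transmitter T4 0.204, Transmitter T3 0.206, Transmitter T2 0.116

By Bayes' rule, posterior ∝ prior × likelihood:
  Transmitter T5: 0.24 × 0.04 = 0.0096
  Transmitter T1: 0.164 × 0.096 = 0.015744
  Transmitter T6: 0.192 × 0.065 = 0.01248
  Transmitter T4: 0.24 × 0.068 = 0.01632
  Transmitter T3: 0.08 × 0.206 = 0.01648
  Transmitter T2: 0.084 × 0.11 = 0.00924
Normalizing constant = 0.079864.
P(Transmitter T5 | pilot) = 0.0096/0.079864 ≈ 0.120
P(Transmitter T1 | pilot) = 0.015744/0.079864 ≈ 0.197
P(Transmitter T6 | pilot) = 0.01248/0.079864 ≈ 0.156
P(Transmitter T4 | pilot) = 0.01632/0.079864 ≈ 0.204
P(Transmitter T3 | pilot) = 0.01648/0.079864 ≈ 0.206
P(Transmitter T2 | pilot) = 0.00924/0.079864 ≈ 0.116
(Check: 0.120+0.197+0.156+0.204+0.206+0.116 = 0.999.)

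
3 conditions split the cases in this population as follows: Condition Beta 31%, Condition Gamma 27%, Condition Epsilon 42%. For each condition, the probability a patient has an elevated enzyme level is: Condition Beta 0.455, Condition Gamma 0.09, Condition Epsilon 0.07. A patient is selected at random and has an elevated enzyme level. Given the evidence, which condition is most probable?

Condition Beta

Unnormalized posteriors (prior × likelihood):
  Condition Beta: 0.31 × 0.455 = 0.14105
  Condition Gamma: 0.27 × 0.09 = 0.0243
  Condition Epsilon: 0.42 × 0.07 = 0.0294
Total = 0.19475.
Largest term belongs to Condition Beta, so Condition Beta is most probable.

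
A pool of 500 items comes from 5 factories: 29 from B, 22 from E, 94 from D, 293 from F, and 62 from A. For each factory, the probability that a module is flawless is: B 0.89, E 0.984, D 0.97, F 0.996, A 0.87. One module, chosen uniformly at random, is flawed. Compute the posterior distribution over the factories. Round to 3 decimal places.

B 0.205, E 0.023, D 0.181, F 0.075, A 0.517

Taking complements, P(flawed | each) = B 0.11, E 0.016, D 0.03, F 0.004, A 0.13.
Prior × likelihood for each hypothesis:
  B: 0.058 × 0.11 = 0.00638
  E: 0.044 × 0.016 = 0.000704
  D: 0.188 × 0.03 = 0.00564
  F: 0.586 × 0.004 = 0.002344
  A: 0.124 × 0.13 = 0.01612
Normalizing constant = 0.031188.
P(B | flawed) = 0.00638/0.031188 ≈ 0.205
P(E | flawed) = 0.000704/0.031188 ≈ 0.023
P(D | flawed) = 0.00564/0.031188 ≈ 0.181
P(F | flawed) = 0.002344/0.031188 ≈ 0.075
P(A | flawed) = 0.01612/0.031188 ≈ 0.517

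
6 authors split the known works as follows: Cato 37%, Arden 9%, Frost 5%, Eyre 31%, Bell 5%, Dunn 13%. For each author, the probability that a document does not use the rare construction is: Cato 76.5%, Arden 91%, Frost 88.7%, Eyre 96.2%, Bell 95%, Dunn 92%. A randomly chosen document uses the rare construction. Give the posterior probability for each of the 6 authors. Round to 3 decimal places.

Taking complements, P(rare-form | each) = Cato 0.235, Arden 0.09, Frost 0.113, Eyre 0.038, Bell 0.05, Dunn 0.08.
Prior × likelihood for each hypothesis:
  Cato: 0.37 × 0.235 = 0.08695
  Arden: 0.09 × 0.09 = 0.0081
  Frost: 0.05 × 0.113 = 0.00565
  Eyre: 0.31 × 0.038 = 0.01178
  Bell: 0.05 × 0.05 = 0.0025
  Dunn: 0.13 × 0.08 = 0.0104
Normalizing constant = 0.12538.
P(Cato | rare-form) = 0.08695/0.12538 ≈ 0.693
P(Arden | rare-form) = 0.0081/0.12538 ≈ 0.065
P(Frost | rare-form) = 0.00565/0.12538 ≈ 0.045
P(Eyre | rare-form) = 0.01178/0.12538 ≈ 0.094
P(Bell | rare-form) = 0.0025/0.12538 ≈ 0.020
P(Dunn | rare-form) = 0.0104/0.12538 ≈ 0.083
(Check: 0.693+0.065+0.045+0.094+0.020+0.083 = 1.000.)

Cato 0.693, Arden 0.065, Frost 0.045, Eyre 0.094, Bell 0.020, Dunn 0.083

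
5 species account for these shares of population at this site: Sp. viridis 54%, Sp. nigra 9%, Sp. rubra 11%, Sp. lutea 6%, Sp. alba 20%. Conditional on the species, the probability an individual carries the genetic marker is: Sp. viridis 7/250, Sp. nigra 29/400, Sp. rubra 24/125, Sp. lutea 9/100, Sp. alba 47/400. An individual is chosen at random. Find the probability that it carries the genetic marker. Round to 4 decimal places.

By Bayes' rule, posterior ∝ prior × likelihood:
  Sp. viridis: 0.54 × 0.028 = 0.01512
  Sp. nigra: 0.09 × 0.0725 = 0.006525
  Sp. rubra: 0.11 × 0.192 = 0.02112
  Sp. lutea: 0.06 × 0.09 = 0.0054
  Sp. alba: 0.2 × 0.1175 = 0.0235
P(marker) = 0.01512 + 0.006525 + 0.02112 + 0.0054 + 0.0235 = 0.071665 → 0.0717.

0.0717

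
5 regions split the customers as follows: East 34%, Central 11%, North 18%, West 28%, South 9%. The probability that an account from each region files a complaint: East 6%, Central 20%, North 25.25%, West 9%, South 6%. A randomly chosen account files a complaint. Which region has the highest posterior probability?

North

By Bayes' rule, posterior ∝ prior × likelihood:
  East: 0.34 × 0.06 = 0.0204
  Central: 0.11 × 0.2 = 0.022
  North: 0.18 × 0.2525 = 0.04545
  West: 0.28 × 0.09 = 0.0252
  South: 0.09 × 0.06 = 0.0054
Normalizing constant = 0.11845.
Largest term belongs to North, so North is most probable.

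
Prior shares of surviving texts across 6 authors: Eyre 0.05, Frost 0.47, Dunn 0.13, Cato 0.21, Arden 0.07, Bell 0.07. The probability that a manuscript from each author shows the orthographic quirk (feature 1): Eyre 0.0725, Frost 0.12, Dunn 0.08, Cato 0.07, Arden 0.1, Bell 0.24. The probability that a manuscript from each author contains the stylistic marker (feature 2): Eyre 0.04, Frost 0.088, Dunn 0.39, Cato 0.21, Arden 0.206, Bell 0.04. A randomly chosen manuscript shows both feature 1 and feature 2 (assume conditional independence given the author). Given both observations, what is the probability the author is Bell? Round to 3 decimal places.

0.047

By Bayes' rule, posterior ∝ prior × likelihood:
  Eyre: 0.05 × 0.0725 × 0.04 = 0.000145
  Frost: 0.47 × 0.12 × 0.088 = 0.0049632
  Dunn: 0.13 × 0.08 × 0.39 = 0.004056
  Cato: 0.21 × 0.07 × 0.21 = 0.003087
  Arden: 0.07 × 0.1 × 0.206 = 0.001442
  Bell: 0.07 × 0.24 × 0.04 = 0.000672
Normalizing constant = 0.0143652.
P(Bell | evidence) = 0.000672 / 0.0143652 ≈ 0.047.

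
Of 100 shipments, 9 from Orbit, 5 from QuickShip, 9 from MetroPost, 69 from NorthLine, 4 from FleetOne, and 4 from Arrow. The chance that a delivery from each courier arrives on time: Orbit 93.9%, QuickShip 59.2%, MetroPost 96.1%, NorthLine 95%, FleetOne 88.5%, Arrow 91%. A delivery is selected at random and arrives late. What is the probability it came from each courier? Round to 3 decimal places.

Taking complements, P(late | each) = Orbit 0.061, QuickShip 0.408, MetroPost 0.039, NorthLine 0.05, FleetOne 0.115, Arrow 0.09.
Compute prior × likelihood for every hypothesis:
  Orbit: 0.09 × 0.061 = 0.00549
  QuickShip: 0.05 × 0.408 = 0.0204
  MetroPost: 0.09 × 0.039 = 0.00351
  NorthLine: 0.69 × 0.05 = 0.0345
  FleetOne: 0.04 × 0.115 = 0.0046
  Arrow: 0.04 × 0.09 = 0.0036
Sum = 0.0721.
P(Orbit | late) = 0.00549/0.0721 ≈ 0.076
P(QuickShip | late) = 0.0204/0.0721 ≈ 0.283
P(MetroPost | late) = 0.00351/0.0721 ≈ 0.049
P(NorthLine | late) = 0.0345/0.0721 ≈ 0.479
P(FleetOne | late) = 0.0046/0.0721 ≈ 0.064
P(Arrow | late) = 0.0036/0.0721 ≈ 0.050
(Check: 0.076+0.283+0.049+0.479+0.064+0.050 = 1.001.)

Orbit 0.076, QuickShip 0.283, MetroPost 0.049, NorthLine 0.479, FleetOne 0.064, Arrow 0.050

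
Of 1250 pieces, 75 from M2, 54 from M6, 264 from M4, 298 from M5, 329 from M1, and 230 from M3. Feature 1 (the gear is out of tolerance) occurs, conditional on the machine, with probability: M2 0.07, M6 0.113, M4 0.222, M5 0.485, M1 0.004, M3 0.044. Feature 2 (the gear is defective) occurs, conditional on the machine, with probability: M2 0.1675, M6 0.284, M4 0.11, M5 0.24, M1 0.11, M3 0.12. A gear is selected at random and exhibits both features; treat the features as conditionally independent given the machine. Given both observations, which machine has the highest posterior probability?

Prior × likelihood for each hypothesis:
  M2: 0.06 × 0.07 × 0.1675 = 0.0007035
  M6: 0.0432 × 0.113 × 0.284 = 0.0013863744
  M4: 0.2112 × 0.222 × 0.11 = 0.005157504
  M5: 0.2384 × 0.485 × 0.24 = 0.02774976
  M1: 0.2632 × 0.004 × 0.11 = 0.000115808
  M3: 0.184 × 0.044 × 0.12 = 0.00097152
Normalizing constant = 0.0360844664.
Largest term belongs to M5, so M5 is most probable.

M5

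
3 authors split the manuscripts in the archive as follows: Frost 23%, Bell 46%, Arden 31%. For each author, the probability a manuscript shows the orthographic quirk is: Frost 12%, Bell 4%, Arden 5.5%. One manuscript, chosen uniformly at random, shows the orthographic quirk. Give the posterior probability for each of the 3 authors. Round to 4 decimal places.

By Bayes' rule, posterior ∝ prior × likelihood:
  Frost: 0.23 × 0.12 = 0.0276
  Bell: 0.46 × 0.04 = 0.0184
  Arden: 0.31 × 0.055 = 0.01705
Normalizing constant = 0.06305.
P(Frost | quirk) = 0.0276/0.06305 ≈ 0.4377
P(Bell | quirk) = 0.0184/0.06305 ≈ 0.2918
P(Arden | quirk) = 0.01705/0.06305 ≈ 0.2704

Frost 0.4377, Bell 0.2918, Arden 0.2704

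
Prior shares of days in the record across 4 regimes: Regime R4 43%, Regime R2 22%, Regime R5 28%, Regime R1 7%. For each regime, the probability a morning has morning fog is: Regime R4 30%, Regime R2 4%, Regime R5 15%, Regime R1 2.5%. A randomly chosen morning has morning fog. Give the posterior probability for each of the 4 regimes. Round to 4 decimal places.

Prior × likelihood for each hypothesis:
  Regime R4: 0.43 × 0.3 = 0.129
  Regime R2: 0.22 × 0.04 = 0.0088
  Regime R5: 0.28 × 0.15 = 0.042
  Regime R1: 0.07 × 0.025 = 0.00175
Sum = 0.18155.
P(Regime R4 | fog) = 0.129/0.18155 ≈ 0.7105
P(Regime R2 | fog) = 0.0088/0.18155 ≈ 0.0485
P(Regime R5 | fog) = 0.042/0.18155 ≈ 0.2313
P(Regime R1 | fog) = 0.00175/0.18155 ≈ 0.0096

Regime R4 0.7105, Regime R2 0.0485, Regime R5 0.2313, Regime R1 0.0096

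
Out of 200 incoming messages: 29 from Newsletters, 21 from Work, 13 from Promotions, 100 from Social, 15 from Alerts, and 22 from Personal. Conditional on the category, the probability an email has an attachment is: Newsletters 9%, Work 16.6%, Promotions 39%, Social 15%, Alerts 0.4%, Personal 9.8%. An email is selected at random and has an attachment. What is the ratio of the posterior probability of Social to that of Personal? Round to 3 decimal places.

Prior × likelihood for each hypothesis:
  Newsletters: 0.145 × 0.09 = 0.01305
  Work: 0.105 × 0.166 = 0.01743
  Promotions: 0.065 × 0.39 = 0.02535
  Social: 0.5 × 0.15 = 0.075
  Alerts: 0.075 × 0.004 = 0.0003
  Personal: 0.11 × 0.098 = 0.01078
Sum = 0.14191.
The ratio is 0.075 / 0.01078 (the normalizer cancels) = 6.957.

6.957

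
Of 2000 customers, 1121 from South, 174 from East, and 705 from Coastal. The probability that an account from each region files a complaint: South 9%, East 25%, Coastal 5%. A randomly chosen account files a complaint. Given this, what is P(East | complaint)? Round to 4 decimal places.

Unnormalized posteriors (prior × likelihood):
  South: 0.5605 × 0.09 = 0.050445
  East: 0.087 × 0.25 = 0.02175
  Coastal: 0.3525 × 0.05 = 0.017625
Sum = 0.08982.
P(East | evidence) = 0.02175 / 0.08982 ≈ 0.2422.

0.2422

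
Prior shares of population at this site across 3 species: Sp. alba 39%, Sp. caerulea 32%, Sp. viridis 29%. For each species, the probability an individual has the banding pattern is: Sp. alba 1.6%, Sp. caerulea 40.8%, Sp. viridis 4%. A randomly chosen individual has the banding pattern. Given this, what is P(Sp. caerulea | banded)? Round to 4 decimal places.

0.8798

By Bayes' rule, posterior ∝ prior × likelihood:
  Sp. alba: 0.39 × 0.016 = 0.00624
  Sp. caerulea: 0.32 × 0.408 = 0.13056
  Sp. viridis: 0.29 × 0.04 = 0.0116
Total = 0.1484.
P(Sp. caerulea | evidence) = 0.13056 / 0.1484 ≈ 0.8798.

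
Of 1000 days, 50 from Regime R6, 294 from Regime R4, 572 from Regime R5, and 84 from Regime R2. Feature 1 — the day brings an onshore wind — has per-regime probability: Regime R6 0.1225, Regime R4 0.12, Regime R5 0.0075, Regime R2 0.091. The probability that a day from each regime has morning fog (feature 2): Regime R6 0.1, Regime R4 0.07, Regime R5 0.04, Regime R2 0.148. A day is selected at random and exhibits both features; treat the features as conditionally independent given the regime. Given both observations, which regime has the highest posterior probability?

Regime R4

Compute prior × likelihood for every hypothesis:
  Regime R6: 0.05 × 0.1225 × 0.1 = 0.0006125
  Regime R4: 0.294 × 0.12 × 0.07 = 0.0024696
  Regime R5: 0.572 × 0.0075 × 0.04 = 0.0001716
  Regime R2: 0.084 × 0.091 × 0.148 = 0.001131312
Normalizing constant = 0.004385012.
Largest term belongs to Regime R4, so Regime R4 is most probable.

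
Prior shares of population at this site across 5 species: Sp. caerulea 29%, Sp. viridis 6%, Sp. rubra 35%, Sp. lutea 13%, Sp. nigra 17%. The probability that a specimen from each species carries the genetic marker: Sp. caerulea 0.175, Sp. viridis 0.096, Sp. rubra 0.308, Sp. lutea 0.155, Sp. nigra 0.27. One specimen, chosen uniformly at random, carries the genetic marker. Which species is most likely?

Sp. rubra

Compute prior × likelihood for every hypothesis:
  Sp. caerulea: 0.29 × 0.175 = 0.05075
  Sp. viridis: 0.06 × 0.096 = 0.00576
  Sp. rubra: 0.35 × 0.308 = 0.1078
  Sp. lutea: 0.13 × 0.155 = 0.02015
  Sp. nigra: 0.17 × 0.27 = 0.0459
Total = 0.23036.
Largest term belongs to Sp. rubra, so Sp. rubra is most probable.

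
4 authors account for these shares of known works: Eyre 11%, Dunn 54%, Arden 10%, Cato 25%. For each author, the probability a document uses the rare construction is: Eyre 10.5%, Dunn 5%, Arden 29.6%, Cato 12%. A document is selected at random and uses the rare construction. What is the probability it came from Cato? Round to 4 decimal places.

Compute prior × likelihood for every hypothesis:
  Eyre: 0.11 × 0.105 = 0.01155
  Dunn: 0.54 × 0.05 = 0.027
  Arden: 0.1 × 0.296 = 0.0296
  Cato: 0.25 × 0.12 = 0.03
Total = 0.09815.
P(Cato | evidence) = 0.03 / 0.09815 ≈ 0.3057.

0.3057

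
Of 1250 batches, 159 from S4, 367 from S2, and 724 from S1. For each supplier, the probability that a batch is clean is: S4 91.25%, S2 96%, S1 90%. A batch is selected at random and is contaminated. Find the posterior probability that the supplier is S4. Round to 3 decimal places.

0.138

Taking complements, P(contaminated | each) = S4 0.0875, S2 0.04, S1 0.1.
By Bayes' rule, posterior ∝ prior × likelihood:
  S4: 0.1272 × 0.0875 = 0.01113
  S2: 0.2936 × 0.04 = 0.011744
  S1: 0.5792 × 0.1 = 0.05792
Normalizing constant = 0.080794.
P(S4 | evidence) = 0.01113 / 0.080794 ≈ 0.138.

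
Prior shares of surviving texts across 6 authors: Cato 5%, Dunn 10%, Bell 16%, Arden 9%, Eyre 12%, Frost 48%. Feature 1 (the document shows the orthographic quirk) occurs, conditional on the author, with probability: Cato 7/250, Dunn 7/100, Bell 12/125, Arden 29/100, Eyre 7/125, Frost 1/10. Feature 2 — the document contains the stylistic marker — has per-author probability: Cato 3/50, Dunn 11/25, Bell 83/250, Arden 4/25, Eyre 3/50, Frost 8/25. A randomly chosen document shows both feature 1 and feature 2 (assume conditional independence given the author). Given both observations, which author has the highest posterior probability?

Compute prior × likelihood for every hypothesis:
  Cato: 0.05 × 0.028 × 0.06 = 0.000084
  Dunn: 0.1 × 0.07 × 0.44 = 0.00308
  Bell: 0.16 × 0.096 × 0.332 = 0.00509952
  Arden: 0.09 × 0.29 × 0.16 = 0.004176
  Eyre: 0.12 × 0.056 × 0.06 = 0.0004032
  Frost: 0.48 × 0.1 × 0.32 = 0.01536
Normalizing constant = 0.02820272.
Largest term belongs to Frost, so Frost is most probable.

Frost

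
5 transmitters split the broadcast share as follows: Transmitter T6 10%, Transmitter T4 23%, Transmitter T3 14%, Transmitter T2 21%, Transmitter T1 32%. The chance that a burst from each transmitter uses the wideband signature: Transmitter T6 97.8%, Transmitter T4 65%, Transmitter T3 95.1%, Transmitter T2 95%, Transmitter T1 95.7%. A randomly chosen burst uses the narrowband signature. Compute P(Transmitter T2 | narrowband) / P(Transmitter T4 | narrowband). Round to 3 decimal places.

0.130

Taking complements, P(narrowband | each) = Transmitter T6 0.022, Transmitter T4 0.35, Transmitter T3 0.049, Transmitter T2 0.05, Transmitter T1 0.043.
Compute prior × likelihood for every hypothesis:
  Transmitter T6: 0.1 × 0.022 = 0.0022
  Transmitter T4: 0.23 × 0.35 = 0.0805
  Transmitter T3: 0.14 × 0.049 = 0.00686
  Transmitter T2: 0.21 × 0.05 = 0.0105
  Transmitter T1: 0.32 × 0.043 = 0.01376
Total = 0.11382.
The ratio is 0.0105 / 0.0805 (the normalizer cancels) = 0.130.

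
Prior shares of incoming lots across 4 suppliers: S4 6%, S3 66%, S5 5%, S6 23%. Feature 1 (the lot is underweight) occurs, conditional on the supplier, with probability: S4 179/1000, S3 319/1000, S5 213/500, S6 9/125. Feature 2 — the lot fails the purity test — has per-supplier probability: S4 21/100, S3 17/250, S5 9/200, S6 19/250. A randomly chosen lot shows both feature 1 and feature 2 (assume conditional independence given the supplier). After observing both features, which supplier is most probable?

S3

By Bayes' rule, posterior ∝ prior × likelihood:
  S4: 0.06 × 0.179 × 0.21 = 0.0022554
  S3: 0.66 × 0.319 × 0.068 = 0.01431672
  S5: 0.05 × 0.426 × 0.045 = 0.0009585
  S6: 0.23 × 0.072 × 0.076 = 0.00125856
Total = 0.01878918.
Largest term belongs to S3, so S3 is most probable.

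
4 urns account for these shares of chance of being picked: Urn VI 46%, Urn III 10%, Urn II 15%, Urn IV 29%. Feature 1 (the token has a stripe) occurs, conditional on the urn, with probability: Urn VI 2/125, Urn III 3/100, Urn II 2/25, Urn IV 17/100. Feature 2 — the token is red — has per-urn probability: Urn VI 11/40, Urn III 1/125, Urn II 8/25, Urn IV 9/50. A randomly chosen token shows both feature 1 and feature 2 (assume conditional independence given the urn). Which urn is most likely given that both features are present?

By Bayes' rule, posterior ∝ prior × likelihood:
  Urn VI: 0.46 × 0.016 × 0.275 = 0.002024
  Urn III: 0.1 × 0.03 × 0.008 = 0.000024
  Urn II: 0.15 × 0.08 × 0.32 = 0.00384
  Urn IV: 0.29 × 0.17 × 0.18 = 0.008874
Sum = 0.014762.
Largest term belongs to Urn IV, so Urn IV is most probable.

Urn IV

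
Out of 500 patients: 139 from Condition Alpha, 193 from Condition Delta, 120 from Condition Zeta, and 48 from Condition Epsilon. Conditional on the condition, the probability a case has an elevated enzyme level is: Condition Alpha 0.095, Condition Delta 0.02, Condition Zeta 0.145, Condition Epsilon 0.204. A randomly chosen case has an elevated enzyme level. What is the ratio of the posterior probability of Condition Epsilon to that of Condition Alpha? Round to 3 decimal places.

0.742

By Bayes' rule, posterior ∝ prior × likelihood:
  Condition Alpha: 0.278 × 0.095 = 0.02641
  Condition Delta: 0.386 × 0.02 = 0.00772
  Condition Zeta: 0.24 × 0.145 = 0.0348
  Condition Epsilon: 0.096 × 0.204 = 0.019584
Normalizing constant = 0.088514.
The ratio is 0.019584 / 0.02641 (the normalizer cancels) = 0.742.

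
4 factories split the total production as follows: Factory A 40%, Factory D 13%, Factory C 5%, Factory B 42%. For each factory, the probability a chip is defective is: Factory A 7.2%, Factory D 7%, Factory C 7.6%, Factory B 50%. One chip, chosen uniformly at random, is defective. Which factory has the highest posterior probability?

Unnormalized posteriors (prior × likelihood):
  Factory A: 0.4 × 0.072 = 0.0288
  Factory D: 0.13 × 0.07 = 0.0091
  Factory C: 0.05 × 0.076 = 0.0038
  Factory B: 0.42 × 0.5 = 0.21
Normalizing constant = 0.2517.
Largest term belongs to Factory B, so Factory B is most probable.

Factory B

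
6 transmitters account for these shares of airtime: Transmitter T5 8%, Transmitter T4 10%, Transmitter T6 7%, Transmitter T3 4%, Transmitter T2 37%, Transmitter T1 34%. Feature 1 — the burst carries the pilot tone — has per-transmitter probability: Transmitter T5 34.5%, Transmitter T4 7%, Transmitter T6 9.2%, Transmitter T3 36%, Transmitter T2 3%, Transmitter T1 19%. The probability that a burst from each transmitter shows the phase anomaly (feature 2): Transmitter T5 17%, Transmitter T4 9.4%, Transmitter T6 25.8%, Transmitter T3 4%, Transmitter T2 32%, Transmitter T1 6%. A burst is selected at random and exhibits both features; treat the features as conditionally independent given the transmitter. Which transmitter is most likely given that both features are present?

By Bayes' rule, posterior ∝ prior × likelihood:
  Transmitter T5: 0.08 × 0.345 × 0.17 = 0.004692
  Transmitter T4: 0.1 × 0.07 × 0.094 = 0.000658
  Transmitter T6: 0.07 × 0.092 × 0.258 = 0.00166152
  Transmitter T3: 0.04 × 0.36 × 0.04 = 0.000576
  Transmitter T2: 0.37 × 0.03 × 0.32 = 0.003552
  Transmitter T1: 0.34 × 0.19 × 0.06 = 0.003876
Total = 0.01501552.
Largest term belongs to Transmitter T5, so Transmitter T5 is most probable.

Transmitter T5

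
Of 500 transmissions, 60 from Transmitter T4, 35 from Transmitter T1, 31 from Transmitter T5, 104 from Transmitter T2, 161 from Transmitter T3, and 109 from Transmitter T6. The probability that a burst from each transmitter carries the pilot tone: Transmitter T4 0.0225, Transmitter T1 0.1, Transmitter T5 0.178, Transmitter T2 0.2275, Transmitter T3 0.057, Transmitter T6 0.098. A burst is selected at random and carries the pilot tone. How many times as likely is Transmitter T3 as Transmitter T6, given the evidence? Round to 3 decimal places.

Compute prior × likelihood for every hypothesis:
  Transmitter T4: 0.12 × 0.0225 = 0.0027
  Transmitter T1: 0.07 × 0.1 = 0.007
  Transmitter T5: 0.062 × 0.178 = 0.011036
  Transmitter T2: 0.208 × 0.2275 = 0.04732
  Transmitter T3: 0.322 × 0.057 = 0.018354
  Transmitter T6: 0.218 × 0.098 = 0.021364
Total = 0.107774.
The ratio is 0.018354 / 0.021364 (the normalizer cancels) = 0.859.

0.859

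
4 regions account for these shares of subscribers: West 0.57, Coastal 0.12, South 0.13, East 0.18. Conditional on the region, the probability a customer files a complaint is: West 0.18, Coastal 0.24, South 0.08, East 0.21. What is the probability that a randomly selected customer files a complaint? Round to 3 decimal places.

Compute prior × likelihood for every hypothesis:
  West: 0.57 × 0.18 = 0.1026
  Coastal: 0.12 × 0.24 = 0.0288
  South: 0.13 × 0.08 = 0.0104
  East: 0.18 × 0.21 = 0.0378
P(complaint) = 0.1026 + 0.0288 + 0.0104 + 0.0378 = 0.1796 → 0.180.

0.180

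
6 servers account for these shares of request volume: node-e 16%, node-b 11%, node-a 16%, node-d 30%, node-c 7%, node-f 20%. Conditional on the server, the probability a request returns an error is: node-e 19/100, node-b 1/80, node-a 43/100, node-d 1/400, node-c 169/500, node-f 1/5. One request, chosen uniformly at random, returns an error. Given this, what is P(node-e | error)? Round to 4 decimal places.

Compute prior × likelihood for every hypothesis:
  node-e: 0.16 × 0.19 = 0.0304
  node-b: 0.11 × 0.0125 = 0.001375
  node-a: 0.16 × 0.43 = 0.0688
  node-d: 0.3 × 0.0025 = 0.00075
  node-c: 0.07 × 0.338 = 0.02366
  node-f: 0.2 × 0.2 = 0.04
Total = 0.164985.
P(node-e | evidence) = 0.0304 / 0.164985 ≈ 0.1843.

0.1843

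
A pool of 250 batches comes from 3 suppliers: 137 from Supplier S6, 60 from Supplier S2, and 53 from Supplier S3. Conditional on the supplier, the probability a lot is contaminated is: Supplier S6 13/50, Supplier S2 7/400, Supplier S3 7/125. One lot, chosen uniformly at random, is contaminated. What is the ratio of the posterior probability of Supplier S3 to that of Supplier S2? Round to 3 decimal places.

Prior × likelihood for each hypothesis:
  Supplier S6: 0.548 × 0.26 = 0.14248
  Supplier S2: 0.24 × 0.0175 = 0.0042
  Supplier S3: 0.212 × 0.056 = 0.011872
Sum = 0.158552.
The ratio is 0.011872 / 0.0042 (the normalizer cancels) = 2.827.

2.827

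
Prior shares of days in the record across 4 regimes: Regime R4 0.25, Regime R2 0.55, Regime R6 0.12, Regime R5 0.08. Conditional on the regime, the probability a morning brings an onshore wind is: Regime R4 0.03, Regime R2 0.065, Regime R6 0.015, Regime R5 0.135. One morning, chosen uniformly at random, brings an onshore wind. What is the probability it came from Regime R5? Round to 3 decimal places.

0.193

By Bayes' rule, posterior ∝ prior × likelihood:
  Regime R4: 0.25 × 0.03 = 0.0075
  Regime R2: 0.55 × 0.065 = 0.03575
  Regime R6: 0.12 × 0.015 = 0.0018
  Regime R5: 0.08 × 0.135 = 0.0108
Total = 0.05585.
P(Regime R5 | evidence) = 0.0108 / 0.05585 ≈ 0.193.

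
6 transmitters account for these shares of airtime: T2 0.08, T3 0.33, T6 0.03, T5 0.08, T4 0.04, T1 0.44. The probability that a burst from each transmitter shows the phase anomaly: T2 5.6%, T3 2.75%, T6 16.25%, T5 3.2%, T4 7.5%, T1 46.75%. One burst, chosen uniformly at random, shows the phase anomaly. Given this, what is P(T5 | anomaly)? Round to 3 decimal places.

By Bayes' rule, posterior ∝ prior × likelihood:
  T2: 0.08 × 0.056 = 0.00448
  T3: 0.33 × 0.0275 = 0.009075
  T6: 0.03 × 0.1625 = 0.004875
  T5: 0.08 × 0.032 = 0.00256
  T4: 0.04 × 0.075 = 0.003
  T1: 0.44 × 0.4675 = 0.2057
Sum = 0.22969.
P(T5 | evidence) = 0.00256 / 0.22969 ≈ 0.011.

0.011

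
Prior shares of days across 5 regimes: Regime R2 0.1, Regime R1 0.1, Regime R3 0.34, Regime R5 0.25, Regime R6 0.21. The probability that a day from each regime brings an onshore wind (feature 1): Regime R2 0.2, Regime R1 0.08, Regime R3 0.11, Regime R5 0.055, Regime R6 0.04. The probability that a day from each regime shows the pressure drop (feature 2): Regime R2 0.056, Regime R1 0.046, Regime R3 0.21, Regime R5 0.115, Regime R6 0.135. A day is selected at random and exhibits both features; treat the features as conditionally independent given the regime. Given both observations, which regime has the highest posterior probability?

Prior × likelihood for each hypothesis:
  Regime R2: 0.1 × 0.2 × 0.056 = 0.00112
  Regime R1: 0.1 × 0.08 × 0.046 = 0.000368
  Regime R3: 0.34 × 0.11 × 0.21 = 0.007854
  Regime R5: 0.25 × 0.055 × 0.115 = 0.00158125
  Regime R6: 0.21 × 0.04 × 0.135 = 0.001134
Total = 0.01205725.
Largest term belongs to Regime R3, so Regime R3 is most probable.

Regime R3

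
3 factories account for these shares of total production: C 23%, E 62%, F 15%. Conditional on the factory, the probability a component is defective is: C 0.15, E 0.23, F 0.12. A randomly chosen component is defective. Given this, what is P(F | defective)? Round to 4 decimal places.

0.0923

By Bayes' rule, posterior ∝ prior × likelihood:
  C: 0.23 × 0.15 = 0.0345
  E: 0.62 × 0.23 = 0.1426
  F: 0.15 × 0.12 = 0.018
Sum = 0.1951.
P(F | evidence) = 0.018 / 0.1951 ≈ 0.0923.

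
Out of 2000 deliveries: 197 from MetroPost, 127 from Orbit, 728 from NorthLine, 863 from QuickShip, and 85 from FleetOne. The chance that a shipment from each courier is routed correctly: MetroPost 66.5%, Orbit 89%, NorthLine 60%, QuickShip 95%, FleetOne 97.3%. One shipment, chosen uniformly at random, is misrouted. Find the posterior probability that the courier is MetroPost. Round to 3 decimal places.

0.158

Taking complements, P(misrouted | each) = MetroPost 0.335, Orbit 0.11, NorthLine 0.4, QuickShip 0.05, FleetOne 0.027.
Prior × likelihood for each hypothesis:
  MetroPost: 0.0985 × 0.335 = 0.0329975
  Orbit: 0.0635 × 0.11 = 0.006985
  NorthLine: 0.364 × 0.4 = 0.1456
  QuickShip: 0.4315 × 0.05 = 0.021575
  FleetOne: 0.0425 × 0.027 = 0.0011475
Sum = 0.208305.
P(MetroPost | evidence) = 0.0329975 / 0.208305 ≈ 0.158.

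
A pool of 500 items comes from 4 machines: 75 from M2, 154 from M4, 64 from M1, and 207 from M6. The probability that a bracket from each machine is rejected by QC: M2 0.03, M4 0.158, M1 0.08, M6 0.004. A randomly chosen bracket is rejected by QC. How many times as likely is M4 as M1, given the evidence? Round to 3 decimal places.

Prior × likelihood for each hypothesis:
  M2: 0.15 × 0.03 = 0.0045
  M4: 0.308 × 0.158 = 0.048664
  M1: 0.128 × 0.08 = 0.01024
  M6: 0.414 × 0.004 = 0.001656
Sum = 0.06506.
The ratio is 0.048664 / 0.01024 (the normalizer cancels) = 4.752.

4.752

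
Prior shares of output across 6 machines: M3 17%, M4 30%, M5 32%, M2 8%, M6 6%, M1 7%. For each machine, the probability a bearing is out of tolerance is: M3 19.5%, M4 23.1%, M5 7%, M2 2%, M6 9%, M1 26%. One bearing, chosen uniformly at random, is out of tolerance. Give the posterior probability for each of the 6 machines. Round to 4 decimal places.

M3 0.2209, M4 0.4618, M5 0.1493, M2 0.0107, M6 0.0360, M1 0.1213

Prior × likelihood for each hypothesis:
  M3: 0.17 × 0.195 = 0.03315
  M4: 0.3 × 0.231 = 0.0693
  M5: 0.32 × 0.07 = 0.0224
  M2: 0.08 × 0.02 = 0.0016
  M6: 0.06 × 0.09 = 0.0054
  M1: 0.07 × 0.26 = 0.0182
Total = 0.15005.
P(M3 | oversize) = 0.03315/0.15005 ≈ 0.2209
P(M4 | oversize) = 0.0693/0.15005 ≈ 0.4618
P(M5 | oversize) = 0.0224/0.15005 ≈ 0.1493
P(M2 | oversize) = 0.0016/0.15005 ≈ 0.0107
P(M6 | oversize) = 0.0054/0.15005 ≈ 0.0360
P(M1 | oversize) = 0.0182/0.15005 ≈ 0.1213
(Check: 0.2209+0.4618+0.1493+0.0107+0.0360+0.1213 = 1.0000.)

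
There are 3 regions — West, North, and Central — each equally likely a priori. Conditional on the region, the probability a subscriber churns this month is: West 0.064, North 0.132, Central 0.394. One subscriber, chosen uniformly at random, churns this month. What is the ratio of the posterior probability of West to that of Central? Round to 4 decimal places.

With a uniform prior (1/3 each), posterior ∝ likelihood:
  West: 0.064
  North: 0.132
  Central: 0.394
Normalizing constant = 0.59.
The ratio is 0.064 / 0.394 (the normalizer cancels) = 0.1624.

0.1624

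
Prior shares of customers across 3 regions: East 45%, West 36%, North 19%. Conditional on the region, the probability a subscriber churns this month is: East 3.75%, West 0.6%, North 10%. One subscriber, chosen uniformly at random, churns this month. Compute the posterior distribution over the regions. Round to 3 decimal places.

East 0.444, West 0.057, North 0.500

Prior × likelihood for each hypothesis:
  East: 0.45 × 0.0375 = 0.016875
  West: 0.36 × 0.006 = 0.00216
  North: 0.19 × 0.1 = 0.019
Total = 0.038035.
P(East | churn) = 0.016875/0.038035 ≈ 0.444
P(West | churn) = 0.00216/0.038035 ≈ 0.057
P(North | churn) = 0.019/0.038035 ≈ 0.500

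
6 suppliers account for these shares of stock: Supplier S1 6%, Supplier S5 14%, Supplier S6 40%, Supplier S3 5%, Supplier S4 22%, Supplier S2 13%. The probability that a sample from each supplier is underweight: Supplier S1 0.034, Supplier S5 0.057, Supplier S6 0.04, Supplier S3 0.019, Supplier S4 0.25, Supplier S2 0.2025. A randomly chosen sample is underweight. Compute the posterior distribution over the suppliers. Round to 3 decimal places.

Supplier S1 0.019, Supplier S5 0.074, Supplier S6 0.148, Supplier S3 0.009, Supplier S4 0.508, Supplier S2 0.243

Unnormalized posteriors (prior × likelihood):
  Supplier S1: 0.06 × 0.034 = 0.00204
  Supplier S5: 0.14 × 0.057 = 0.00798
  Supplier S6: 0.4 × 0.04 = 0.016
  Supplier S3: 0.05 × 0.019 = 0.00095
  Supplier S4: 0.22 × 0.25 = 0.055
  Supplier S2: 0.13 × 0.2025 = 0.026325
Sum = 0.108295.
P(Supplier S1 | underweight) = 0.00204/0.108295 ≈ 0.019
P(Supplier S5 | underweight) = 0.00798/0.108295 ≈ 0.074
P(Supplier S6 | underweight) = 0.016/0.108295 ≈ 0.148
P(Supplier S3 | underweight) = 0.00095/0.108295 ≈ 0.009
P(Supplier S4 | underweight) = 0.055/0.108295 ≈ 0.508
P(Supplier S2 | underweight) = 0.026325/0.108295 ≈ 0.243
(Check: 0.019+0.074+0.148+0.009+0.508+0.243 = 1.001.)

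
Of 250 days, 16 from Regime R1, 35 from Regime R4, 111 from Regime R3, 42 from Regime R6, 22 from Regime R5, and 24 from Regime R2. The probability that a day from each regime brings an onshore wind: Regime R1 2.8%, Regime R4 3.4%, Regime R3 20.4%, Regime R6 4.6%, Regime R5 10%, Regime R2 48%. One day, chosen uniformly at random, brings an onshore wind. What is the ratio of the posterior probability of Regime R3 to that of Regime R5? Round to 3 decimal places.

10.293

Unnormalized posteriors (prior × likelihood):
  Regime R1: 0.064 × 0.028 = 0.001792
  Regime R4: 0.14 × 0.034 = 0.00476
  Regime R3: 0.444 × 0.204 = 0.090576
  Regime R6: 0.168 × 0.046 = 0.007728
  Regime R5: 0.088 × 0.1 = 0.0088
  Regime R2: 0.096 × 0.48 = 0.04608
Normalizing constant = 0.159736.
The ratio is 0.090576 / 0.0088 (the normalizer cancels) = 10.293.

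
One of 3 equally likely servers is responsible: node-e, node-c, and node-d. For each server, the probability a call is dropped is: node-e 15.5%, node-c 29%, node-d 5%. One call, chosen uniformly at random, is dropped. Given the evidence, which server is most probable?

node-c

With a uniform prior (1/3 each), posterior ∝ likelihood:
  node-e: 0.155
  node-c: 0.29
  node-d: 0.05
Sum = 0.495.
Largest term belongs to node-c, so node-c is most probable.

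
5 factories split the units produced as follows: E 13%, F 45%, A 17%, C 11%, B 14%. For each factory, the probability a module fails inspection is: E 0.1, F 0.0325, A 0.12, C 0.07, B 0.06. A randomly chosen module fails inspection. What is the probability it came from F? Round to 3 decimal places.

By Bayes' rule, posterior ∝ prior × likelihood:
  E: 0.13 × 0.1 = 0.013
  F: 0.45 × 0.0325 = 0.014625
  A: 0.17 × 0.12 = 0.0204
  C: 0.11 × 0.07 = 0.0077
  B: 0.14 × 0.06 = 0.0084
Total = 0.064125.
P(F | evidence) = 0.014625 / 0.064125 ≈ 0.228.

0.228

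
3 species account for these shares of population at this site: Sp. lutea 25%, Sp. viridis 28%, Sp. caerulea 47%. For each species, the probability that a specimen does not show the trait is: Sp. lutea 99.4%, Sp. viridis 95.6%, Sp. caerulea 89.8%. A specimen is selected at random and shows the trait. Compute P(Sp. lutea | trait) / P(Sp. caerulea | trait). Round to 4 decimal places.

0.0313

Taking complements, P(trait | each) = Sp. lutea 0.006, Sp. viridis 0.044, Sp. caerulea 0.102.
Unnormalized posteriors (prior × likelihood):
  Sp. lutea: 0.25 × 0.006 = 0.0015
  Sp. viridis: 0.28 × 0.044 = 0.01232
  Sp. caerulea: 0.47 × 0.102 = 0.04794
Normalizing constant = 0.06176.
The ratio is 0.0015 / 0.04794 (the normalizer cancels) = 0.0313.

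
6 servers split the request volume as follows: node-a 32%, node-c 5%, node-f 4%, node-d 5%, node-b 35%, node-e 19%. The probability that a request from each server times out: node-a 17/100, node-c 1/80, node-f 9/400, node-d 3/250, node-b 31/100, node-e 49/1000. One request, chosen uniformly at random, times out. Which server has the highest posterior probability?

node-b

Compute prior × likelihood for every hypothesis:
  node-a: 0.32 × 0.17 = 0.0544
  node-c: 0.05 × 0.0125 = 0.000625
  node-f: 0.04 × 0.0225 = 0.0009
  node-d: 0.05 × 0.012 = 0.0006
  node-b: 0.35 × 0.31 = 0.1085
  node-e: 0.19 × 0.049 = 0.00931
Normalizing constant = 0.174335.
Largest term belongs to node-b, so node-b is most probable.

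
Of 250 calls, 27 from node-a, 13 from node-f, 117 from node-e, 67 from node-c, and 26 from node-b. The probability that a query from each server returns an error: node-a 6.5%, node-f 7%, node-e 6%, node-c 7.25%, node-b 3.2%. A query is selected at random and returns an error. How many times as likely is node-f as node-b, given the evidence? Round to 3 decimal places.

By Bayes' rule, posterior ∝ prior × likelihood:
  node-a: 0.108 × 0.065 = 0.00702
  node-f: 0.052 × 0.07 = 0.00364
  node-e: 0.468 × 0.06 = 0.02808
  node-c: 0.268 × 0.0725 = 0.01943
  node-b: 0.104 × 0.032 = 0.003328
Sum = 0.061498.
The ratio is 0.00364 / 0.003328 (the normalizer cancels) = 1.094.

1.094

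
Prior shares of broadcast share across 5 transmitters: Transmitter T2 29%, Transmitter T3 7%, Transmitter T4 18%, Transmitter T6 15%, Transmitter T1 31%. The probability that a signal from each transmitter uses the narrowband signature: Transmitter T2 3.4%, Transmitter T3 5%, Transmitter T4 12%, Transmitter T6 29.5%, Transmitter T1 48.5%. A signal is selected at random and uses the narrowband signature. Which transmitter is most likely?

Transmitter T1

Prior × likelihood for each hypothesis:
  Transmitter T2: 0.29 × 0.034 = 0.00986
  Transmitter T3: 0.07 × 0.05 = 0.0035
  Transmitter T4: 0.18 × 0.12 = 0.0216
  Transmitter T6: 0.15 × 0.295 = 0.04425
  Transmitter T1: 0.31 × 0.485 = 0.15035
Normalizing constant = 0.22956.
Largest term belongs to Transmitter T1, so Transmitter T1 is most probable.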